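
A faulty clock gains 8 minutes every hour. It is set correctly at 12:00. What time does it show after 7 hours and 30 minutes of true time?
For every 60 true minutes, the faulty clock advances 60 + 8 = 68 minutes.
True elapsed: 7 hours and 30 minutes = 450 minutes.
Faulty clock advances: 450 x 68/60 = 510 minutes (drift: 60 minutes ahead).
Shown time: 12:00 + 510 minutes = 8:30.

Final answer: 8:30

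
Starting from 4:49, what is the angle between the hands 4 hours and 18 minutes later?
First find the time 4 hours and 18 minutes after 4:49.
Total minutes: 4 x 60 + 49 + 4 x 60 + 18 = 547.
547 mod 720 = 547 minutes = 9:07.
Now compute the angle at 9:07:
Hour hand: 9 x 30 + 7 x 0.5 = 273.5 degrees
Minute hand: 7 x 6 = 42 degrees
Difference: |273.5 - 42| = 231.5 degrees
Smaller angle: 360 - 231.5 = 128.5 degrees

Final answer: 128.5 degrees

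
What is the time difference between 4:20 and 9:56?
From 4:20 to 9:56:
(9 x 60 + 56) - (4 x 60 + 20) = 596 - 260 = 336 minutes
= 5 hours and 36 minutes

Final answer: 5 hours and 36 minutes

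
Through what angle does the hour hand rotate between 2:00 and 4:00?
The hour hand moves 0.5 degrees per minute.
Time elapsed: 4:00 - 2:00 = 120 minutes
Angular displacement: 120 x 0.5 = 60 degrees

Final answer: 60 degrees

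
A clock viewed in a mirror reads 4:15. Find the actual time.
Reflection across the vertical (12-6) axis maps a hand at angle A degrees to (360 - A) degrees, which sends a reading of T minutes past 12:00 to (720 - T) minutes past 12:00.
Mirror reads 4:15 = 255 minutes past 12:00.
Actual time: (720 - 255) mod 720 = 465 minutes = 7:45.

Final answer: 7:45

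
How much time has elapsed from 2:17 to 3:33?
From 2:17 to 3:33:
(3 x 60 + 33) - (2 x 60 + 17) = 213 - 137 = 76 minutes
= 1 hour and 16 minutes

Final answer: 1 hour and 16 minutes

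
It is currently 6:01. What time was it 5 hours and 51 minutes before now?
Starting time: 6:01 = 361 total minutes past 12:00
Subtracting: 5 hours and 51 minutes = 351 minutes
361 - 351 = 10 minutes
= 10 minutes past 12:00 = 12:10

Final answer: 12:10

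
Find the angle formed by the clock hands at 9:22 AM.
Hour hand position: 9 x 30 + 22 x 0.5 = 281 degrees
Minute hand position: 22 x 6 = 132 degrees
Difference: |281 - 132| = 149 degrees
The angle between the hands is 149 degrees

Final answer: 149 degrees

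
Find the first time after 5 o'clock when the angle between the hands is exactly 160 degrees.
At t minutes past 5:00, the hour hand is at 30 x 5 + 0.5t degrees and the minute hand is at 6t degrees.
The smaller angle between them is 160 degrees when |30H - 5.5t| = 160 or |30H - 5.5t| = 200.
With H = 5, solve 30 x 5 - 5.5t = +/- target for each target:
  t = (30 x 5 - 160) / 5.5 = -1.82 (outside (0, 60))
  t = (30 x 5 + 160) / 5.5 = 56.36
  t = (30 x 5 - 200) / 5.5 = -9.09 (outside (0, 60))
  t = (30 x 5 + 200) / 5.5 = 63.64 (outside (0, 60))
Valid solutions in (0, 60): {56.36} minutes.
The first occurrence is t = 56.36 minutes.
The hands form a 160-degree angle at 56.36 minutes past 5:00.

Final answer: 56.36 minutes past 5:00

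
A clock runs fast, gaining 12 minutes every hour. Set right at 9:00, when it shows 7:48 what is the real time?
For every 60 true minutes, the faulty clock advances 72 minutes, so 1 faulty-clock minute corresponds to 60/72 true minutes.
From 9:00 to 7:48 on the faulty dial is 648 minutes.
True elapsed: 648 x 60/72 = 540 minutes = 9 hours.
True time: 9:00 + 9 hours = 6:00.

Final answer: 6:00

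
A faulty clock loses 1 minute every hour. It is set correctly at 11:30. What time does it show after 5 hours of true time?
For every 60 true minutes, the faulty clock advances 60 - 1 = 59 minutes.
True elapsed: 5 hours = 300 minutes.
Faulty clock advances: 300 x 59/60 = 295 minutes (drift: 5 minutes behind).
Shown time: 11:30 + 295 minutes = 4:25.

Final answer: 4:25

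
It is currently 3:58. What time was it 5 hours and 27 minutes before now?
Starting time: 3:58 = 238 total minutes past 12:00
Subtracting: 5 hours and 27 minutes = 327 minutes
238 - 327 = -89 (negative, add 12 hours = 720) = 631 minutes
= 10 hours and 31 minutes past 12:00 = 10:31

Final answer: 10:31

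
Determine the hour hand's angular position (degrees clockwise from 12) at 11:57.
The hour hand moves 30 degrees per hour and 0.5 degrees per minute.
At 11:57: (11) x 30 + 57 x 0.5 = 330 + 28.5 = 358.5 degrees

Final answer: 358.5 degrees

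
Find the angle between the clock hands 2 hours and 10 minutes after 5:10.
First find the time 2 hours and 10 minutes after 5:10.
Total minutes: 5 x 60 + 10 + 2 x 60 + 10 = 440.
440 mod 720 = 440 minutes = 7:20.
Now compute the angle at 7:20:
Hour hand: 7 x 30 + 20 x 0.5 = 220 degrees
Minute hand: 20 x 6 = 120 degrees
Difference: |220 - 120| = 100 degrees
The angle is 100 degrees

Final answer: 100 degrees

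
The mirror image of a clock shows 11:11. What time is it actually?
Reflection across the vertical (12-6) axis maps a hand at angle A degrees to (360 - A) degrees, which sends a reading of T minutes past 12:00 to (720 - T) minutes past 12:00.
Mirror reads 11:11 = 671 minutes past 12:00.
Actual time: (720 - 671) mod 720 = 49 minutes = 12:49.

Final answer: 12:49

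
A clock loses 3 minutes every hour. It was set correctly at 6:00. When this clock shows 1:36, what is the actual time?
For every 60 true minutes, the faulty clock advances 57 minutes, so 1 faulty-clock minute corresponds to 60/57 true minutes.
From 6:00 to 1:36 on the faulty dial is 456 minutes.
True elapsed: 456 x 60/57 = 480 minutes = 8 hours.
True time: 6:00 + 8 hours = 2:00.

Final answer: 2:00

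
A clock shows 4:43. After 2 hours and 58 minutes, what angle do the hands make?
First find the time 2 hours and 58 minutes after 4:43.
Total minutes: 4 x 60 + 43 + 2 x 60 + 58 = 461.
461 mod 720 = 461 minutes = 7:41.
Now compute the angle at 7:41:
Hour hand: 7 x 30 + 41 x 0.5 = 230.5 degrees
Minute hand: 41 x 6 = 246 degrees
Difference: |230.5 - 246| = 15.5 degrees
The angle is 15.5 degrees

Final answer: 15.5 degrees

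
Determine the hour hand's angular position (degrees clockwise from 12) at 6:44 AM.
The hour hand moves 30 degrees per hour and 0.5 degrees per minute.
At 6:44: (6) x 30 + 44 x 0.5 = 180 + 22 = 202 degrees

Final answer: 202 degrees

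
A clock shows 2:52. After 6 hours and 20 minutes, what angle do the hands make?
First find the time 6 hours and 20 minutes after 2:52.
Total minutes: 2 x 60 + 52 + 6 x 60 + 20 = 552.
552 mod 720 = 552 minutes = 9:12.
Now compute the angle at 9:12:
Hour hand: 9 x 30 + 12 x 0.5 = 276 degrees
Minute hand: 12 x 6 = 72 degrees
Difference: |276 - 72| = 204 degrees
Smaller angle: 360 - 204 = 156 degrees

Final answer: 156 degrees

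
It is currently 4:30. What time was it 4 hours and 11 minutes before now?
Starting time: 4:30 = 270 total minutes past 12:00
Subtracting: 4 hours and 11 minutes = 251 minutes
270 - 251 = 19 minutes
= 19 minutes past 12:00 = 12:19

Final answer: 12:19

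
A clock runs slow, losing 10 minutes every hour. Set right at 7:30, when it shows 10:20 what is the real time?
For every 60 true minutes, the faulty clock advances 50 minutes, so 1 faulty-clock minute corresponds to 60/50 true minutes.
From 7:30 to 10:20 on the faulty dial is 170 minutes.
True elapsed: 170 x 60/50 = 204 minutes = 3 hours and 24 minutes.
True time: 7:30 + 3 hours and 24 minutes = 10:54.

Final answer: 10:54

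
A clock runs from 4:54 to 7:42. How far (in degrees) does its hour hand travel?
The hour hand moves 0.5 degrees per minute.
Time elapsed: 7:42 - 4:54 = 168 minutes
Angular displacement: 168 x 0.5 = 84 degrees

Final answer: 84 degrees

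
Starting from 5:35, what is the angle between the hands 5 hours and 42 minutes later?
First find the time 5 hours and 42 minutes after 5:35.
Total minutes: 5 x 60 + 35 + 5 x 60 + 42 = 677.
677 mod 720 = 677 minutes = 11:17.
Now compute the angle at 11:17:
Hour hand: 11 x 30 + 17 x 0.5 = 338.5 degrees
Minute hand: 17 x 6 = 102 degrees
Difference: |338.5 - 102| = 236.5 degrees
Smaller angle: 360 - 236.5 = 123.5 degrees

Final answer: 123.5 degrees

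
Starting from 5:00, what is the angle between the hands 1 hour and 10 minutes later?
First find the time 1 hour and 10 minutes after 5:00.
Total minutes: 5 x 60 + 0 + 1 x 60 + 10 = 370.
370 mod 720 = 370 minutes = 6:10.
Now compute the angle at 6:10:
Hour hand: 6 x 30 + 10 x 0.5 = 185 degrees
Minute hand: 10 x 6 = 60 degrees
Difference: |185 - 60| = 125 degrees
The angle is 125 degrees

Final answer: 125 degrees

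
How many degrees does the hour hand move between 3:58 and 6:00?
The hour hand moves 0.5 degrees per minute.
Time elapsed: 6:00 - 3:58 = 122 minutes
Angular displacement: 122 x 0.5 = 61 degrees

Final answer: 61 degrees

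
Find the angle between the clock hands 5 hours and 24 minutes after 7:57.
First find the time 5 hours and 24 minutes after 7:57.
Total minutes: 7 x 60 + 57 + 5 x 60 + 24 = 801.
801 mod 720 = 81 minutes = 1:21.
Now compute the angle at 1:21:
Hour hand: 1 x 30 + 21 x 0.5 = 40.5 degrees
Minute hand: 21 x 6 = 126 degrees
Difference: |40.5 - 126| = 85.5 degrees
The angle is 85.5 degrees

Final answer: 85.5 degrees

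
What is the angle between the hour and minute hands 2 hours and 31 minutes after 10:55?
First find the time 2 hours and 31 minutes after 10:55.
Total minutes: 10 x 60 + 55 + 2 x 60 + 31 = 806.
806 mod 720 = 86 minutes = 1:26.
Now compute the angle at 1:26:
Hour hand: 1 x 30 + 26 x 0.5 = 43 degrees
Minute hand: 26 x 6 = 156 degrees
Difference: |43 - 156| = 113 degrees
The angle is 113 degrees

Final answer: 113 degrees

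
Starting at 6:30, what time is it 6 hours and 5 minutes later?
Starting time: 6:30
Adding 5 minutes to 30 minutes: 30 + 5 = 35 minutes
Adding 6 hours: 6 + 6 = 12
Final time: 12:35

Final answer: 12:35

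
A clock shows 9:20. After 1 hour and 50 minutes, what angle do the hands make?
First find the time 1 hour and 50 minutes after 9:20.
Total minutes: 9 x 60 + 20 + 1 x 60 + 50 = 670.
670 mod 720 = 670 minutes = 11:10.
Now compute the angle at 11:10:
Hour hand: 11 x 30 + 10 x 0.5 = 335 degrees
Minute hand: 10 x 6 = 60 degrees
Difference: |335 - 60| = 275 degrees
Smaller angle: 360 - 275 = 85 degrees

Final answer: 85 degrees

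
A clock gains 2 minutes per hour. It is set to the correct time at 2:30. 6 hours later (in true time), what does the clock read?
For every 60 true minutes, the faulty clock advances 60 + 2 = 62 minutes.
True elapsed: 6 hours = 360 minutes.
Faulty clock advances: 360 x 62/60 = 372 minutes (drift: 12 minutes ahead).
Shown time: 2:30 + 372 minutes = 8:42.

Final answer: 8:42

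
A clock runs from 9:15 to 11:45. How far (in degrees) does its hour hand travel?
The hour hand moves 0.5 degrees per minute.
Time elapsed: 11:45 - 9:15 = 150 minutes
Angular displacement: 150 x 0.5 = 75 degrees

Final answer: 75 degrees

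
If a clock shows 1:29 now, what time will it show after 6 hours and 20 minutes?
Starting time: 1:29
Adding 20 minutes to 29 minutes: 29 + 20 = 49 minutes
Adding 6 hours: 1 + 6 = 7
Final time: 7:49

Final answer: 7:49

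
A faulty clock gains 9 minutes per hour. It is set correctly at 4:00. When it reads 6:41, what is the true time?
For every 60 true minutes, the faulty clock advances 69 minutes, so 1 faulty-clock minute corresponds to 60/69 true minutes.
From 4:00 to 6:41 on the faulty dial is 161 minutes.
True elapsed: 161 x 60/69 = 140 minutes = 2 hours and 20 minutes.
True time: 4:00 + 2 hours and 20 minutes = 6:20.

Final answer: 6:20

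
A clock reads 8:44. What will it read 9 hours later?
Starting time: 8:44
Adding 0 minutes to 44 minutes: 44 + 0 = 44 minutes
Adding 9 hours: 8 + 9 = 17 - 12 = 5
Final time: 5:44

Final answer: 5:44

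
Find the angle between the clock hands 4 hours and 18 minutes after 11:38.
First find the time 4 hours and 18 minutes after 11:38.
Total minutes: 11 x 60 + 38 + 4 x 60 + 18 = 956.
956 mod 720 = 236 minutes = 3:56.
Now compute the angle at 3:56:
Hour hand: 3 x 30 + 56 x 0.5 = 118 degrees
Minute hand: 56 x 6 = 336 degrees
Difference: |118 - 336| = 218 degrees
Smaller angle: 360 - 218 = 142 degrees

Final answer: 142 degrees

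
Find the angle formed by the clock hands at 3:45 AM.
Hour hand position: 3 x 30 + 45 x 0.5 = 112.5 degrees
Minute hand position: 45 x 6 = 270 degrees
Difference: |112.5 - 270| = 157.5 degrees
The angle between the hands is 157.5 degrees

Final answer: 157.5 degrees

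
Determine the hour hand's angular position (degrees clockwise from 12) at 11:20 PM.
The hour hand moves 30 degrees per hour and 0.5 degrees per minute.
At 11:20: (11) x 30 + 20 x 0.5 = 330 + 10 = 340 degrees

Final answer: 340 degrees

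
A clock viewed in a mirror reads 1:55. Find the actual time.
Reflection across the vertical (12-6) axis maps a hand at angle A degrees to (360 - A) degrees, which sends a reading of T minutes past 12:00 to (720 - T) minutes past 12:00.
Mirror reads 1:55 = 115 minutes past 12:00.
Actual time: (720 - 115) mod 720 = 605 minutes = 10:05.

Final answer: 10:05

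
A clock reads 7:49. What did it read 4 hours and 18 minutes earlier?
Starting time: 7:49 = 469 total minutes past 12:00
Subtracting: 4 hours and 18 minutes = 258 minutes
469 - 258 = 211 minutes
= 3 hours and 31 minutes past 12:00 = 3:31

Final answer: 3:31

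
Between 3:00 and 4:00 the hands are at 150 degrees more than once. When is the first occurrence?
At t minutes past 3:00, the hour hand is at 30 x 3 + 0.5t degrees and the minute hand is at 6t degrees.
The smaller angle between them is 150 degrees when |30H - 5.5t| = 150 or |30H - 5.5t| = 210.
With H = 3, solve 30 x 3 - 5.5t = +/- target for each target:
  t = (30 x 3 - 150) / 5.5 = -10.91 (outside (0, 60))
  t = (30 x 3 + 150) / 5.5 = 43.64
  t = (30 x 3 - 210) / 5.5 = -21.82 (outside (0, 60))
  t = (30 x 3 + 210) / 5.5 = 54.55
Valid solutions in (0, 60): {43.64, 54.55} minutes.
The first occurrence is t = 43.64 minutes.
The hands form a 150-degree angle at 43.64 minutes past 3:00.

Final answer: 43.64 minutes past 3:00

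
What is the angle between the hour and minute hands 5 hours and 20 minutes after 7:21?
First find the time 5 hours and 20 minutes after 7:21.
Total minutes: 7 x 60 + 21 + 5 x 60 + 20 = 761.
761 mod 720 = 41 minutes = 12:41.
Now compute the angle at 12:41:
Hour hand: 0 x 30 + 41 x 0.5 = 20.5 degrees
Minute hand: 41 x 6 = 246 degrees
Difference: |20.5 - 246| = 225.5 degrees
Smaller angle: 360 - 225.5 = 134.5 degrees

Final answer: 134.5 degrees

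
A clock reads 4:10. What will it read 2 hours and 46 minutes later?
Starting time: 4:10
Adding 46 minutes to 10 minutes: 10 + 46 = 56 minutes
Adding 2 hours: 4 + 2 = 6
Final time: 6:56

Final answer: 6:56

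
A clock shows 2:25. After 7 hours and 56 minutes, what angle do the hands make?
First find the time 7 hours and 56 minutes after 2:25.
Total minutes: 2 x 60 + 25 + 7 x 60 + 56 = 621.
621 mod 720 = 621 minutes = 10:21.
Now compute the angle at 10:21:
Hour hand: 10 x 30 + 21 x 0.5 = 310.5 degrees
Minute hand: 21 x 6 = 126 degrees
Difference: |310.5 - 126| = 184.5 degrees
Smaller angle: 360 - 184.5 = 175.5 degrees

Final answer: 175.5 degrees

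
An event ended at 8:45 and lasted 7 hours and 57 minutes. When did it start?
Starting time: 8:45 = 525 total minutes past 12:00
Subtracting: 7 hours and 57 minutes = 477 minutes
525 - 477 = 48 minutes
= 48 minutes past 12:00 = 12:48

Final answer: 12:48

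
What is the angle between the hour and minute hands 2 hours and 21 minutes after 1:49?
First find the time 2 hours and 21 minutes after 1:49.
Total minutes: 1 x 60 + 49 + 2 x 60 + 21 = 250.
250 mod 720 = 250 minutes = 4:10.
Now compute the angle at 4:10:
Hour hand: 4 x 30 + 10 x 0.5 = 125 degrees
Minute hand: 10 x 6 = 60 degrees
Difference: |125 - 60| = 65 degrees
The angle is 65 degrees

Final answer: 65 degrees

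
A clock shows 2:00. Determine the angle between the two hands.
Hour hand position: 2 x 30 + 0 x 0.5 = 60 degrees
Minute hand position: 0 x 6 = 0 degrees
Difference: |60 - 0| = 60 degrees
The angle between the hands is 60 degrees

Final answer: 60 degrees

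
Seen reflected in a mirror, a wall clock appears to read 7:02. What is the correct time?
Reflection across the vertical (12-6) axis maps a hand at angle A degrees to (360 - A) degrees, which sends a reading of T minutes past 12:00 to (720 - T) minutes past 12:00.
Mirror reads 7:02 = 422 minutes past 12:00.
Actual time: (720 - 422) mod 720 = 298 minutes = 4:58.

Final answer: 4:58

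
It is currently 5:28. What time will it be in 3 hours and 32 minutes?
Starting time: 5:28
Adding 32 minutes to 28 minutes: 28 + 32 = 60 minutes = 1 hour
Adding 3 hours: 5 + 3 + 1 (carry) = 9
Final time: 9:00

Final answer: 9:00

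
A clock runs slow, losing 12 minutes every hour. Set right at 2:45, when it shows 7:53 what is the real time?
For every 60 true minutes, the faulty clock advances 48 minutes, so 1 faulty-clock minute corresponds to 60/48 true minutes.
From 2:45 to 7:53 on the faulty dial is 308 minutes.
True elapsed: 308 x 60/48 = 385 minutes = 6 hours and 25 minutes.
True time: 2:45 + 6 hours and 25 minutes = 9:10.

Final answer: 9:10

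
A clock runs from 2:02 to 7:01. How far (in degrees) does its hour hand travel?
The hour hand moves 0.5 degrees per minute.
Time elapsed: 7:01 - 2:02 = 299 minutes
Angular displacement: 299 x 0.5 = 149.5 degrees

Final answer: 149.5 degrees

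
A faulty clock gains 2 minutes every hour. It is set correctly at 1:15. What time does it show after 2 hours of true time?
For every 60 true minutes, the faulty clock advances 60 + 2 = 62 minutes.
True elapsed: 2 hours = 120 minutes.
Faulty clock advances: 120 x 62/60 = 124 minutes (drift: 4 minutes ahead).
Shown time: 1:15 + 124 minutes = 3:19.

Final answer: 3:19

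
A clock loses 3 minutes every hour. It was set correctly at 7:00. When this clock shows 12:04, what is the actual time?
For every 60 true minutes, the faulty clock advances 57 minutes, so 1 faulty-clock minute corresponds to 60/57 true minutes.
From 7:00 to 12:04 on the faulty dial is 304 minutes.
True elapsed: 304 x 60/57 = 320 minutes = 5 hours and 20 minutes.
True time: 7:00 + 5 hours and 20 minutes = 12:20.

Final answer: 12:20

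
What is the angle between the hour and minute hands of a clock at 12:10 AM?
Hour hand position: 0 x 30 + 10 x 0.5 = 5 degrees
Minute hand position: 10 x 6 = 60 degrees
Difference: |5 - 60| = 55 degrees
The angle between the hands is 55 degrees

Final answer: 55 degrees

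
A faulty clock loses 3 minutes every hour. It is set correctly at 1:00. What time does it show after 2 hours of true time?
For every 60 true minutes, the faulty clock advances 60 - 3 = 57 minutes.
True elapsed: 2 hours = 120 minutes.
Faulty clock advances: 120 x 57/60 = 114 minutes (drift: 6 minutes behind).
Shown time: 1:00 + 114 minutes = 2:54.

Final answer: 2:54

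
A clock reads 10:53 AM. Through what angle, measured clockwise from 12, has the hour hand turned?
The hour hand moves 30 degrees per hour and 0.5 degrees per minute.
At 10:53: (10) x 30 + 53 x 0.5 = 300 + 26.5 = 326.5 degrees

Final answer: 326.5 degrees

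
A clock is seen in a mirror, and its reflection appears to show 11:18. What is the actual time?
Reflection across the vertical (12-6) axis maps a hand at angle A degrees to (360 - A) degrees, which sends a reading of T minutes past 12:00 to (720 - T) minutes past 12:00.
Mirror reads 11:18 = 678 minutes past 12:00.
Actual time: (720 - 678) mod 720 = 42 minutes = 12:42.

Final answer: 12:42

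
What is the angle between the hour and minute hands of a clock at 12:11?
Hour hand position: 0 x 30 + 11 x 0.5 = 5.5 degrees
Minute hand position: 11 x 6 = 66 degrees
Difference: |5.5 - 66| = 60.5 degrees
The angle between the hands is 60.5 degrees

Final answer: 60.5 degrees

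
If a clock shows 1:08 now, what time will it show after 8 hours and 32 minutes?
Starting time: 1:08
Adding 32 minutes to 8 minutes: 8 + 32 = 40 minutes
Adding 8 hours: 1 + 8 = 9
Final time: 9:40

Final answer: 9:40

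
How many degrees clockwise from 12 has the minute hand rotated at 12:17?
The minute hand moves 6 degrees per minute.
At 12:17: 17 x 6 = 102 degrees

Final answer: 102 degrees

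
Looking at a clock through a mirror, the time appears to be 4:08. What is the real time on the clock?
Reflection across the vertical (12-6) axis maps a hand at angle A degrees to (360 - A) degrees, which sends a reading of T minutes past 12:00 to (720 - T) minutes past 12:00.
Mirror reads 4:08 = 248 minutes past 12:00.
Actual time: (720 - 248) mod 720 = 472 minutes = 7:52.

Final answer: 7:52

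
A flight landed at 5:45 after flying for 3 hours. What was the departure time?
Starting time: 5:45 = 345 total minutes past 12:00
Subtracting: 3 hours = 180 minutes
345 - 180 = 165 minutes
= 2 hours and 45 minutes past 12:00 = 2:45

Final answer: 2:45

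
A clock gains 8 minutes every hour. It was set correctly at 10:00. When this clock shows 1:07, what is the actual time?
For every 60 true minutes, the faulty clock advances 68 minutes, so 1 faulty-clock minute corresponds to 60/68 true minutes.
From 10:00 to 1:07 on the faulty dial is 187 minutes.
True elapsed: 187 x 60/68 = 165 minutes = 2 hours and 45 minutes.
True time: 10:00 + 2 hours and 45 minutes = 12:45.

Final answer: 12:45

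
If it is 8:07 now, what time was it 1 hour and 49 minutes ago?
Starting time: 8:07 = 487 total minutes past 12:00
Subtracting: 1 hour and 49 minutes = 109 minutes
487 - 109 = 378 minutes
= 6 hours and 18 minutes past 12:00 = 6:18

Final answer: 6:18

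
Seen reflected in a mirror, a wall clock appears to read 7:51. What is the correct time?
Reflection across the vertical (12-6) axis maps a hand at angle A degrees to (360 - A) degrees, which sends a reading of T minutes past 12:00 to (720 - T) minutes past 12:00.
Mirror reads 7:51 = 471 minutes past 12:00.
Actual time: (720 - 471) mod 720 = 249 minutes = 4:09.

Final answer: 4:09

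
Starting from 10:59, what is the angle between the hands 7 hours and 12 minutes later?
First find the time 7 hours and 12 minutes after 10:59.
Total minutes: 10 x 60 + 59 + 7 x 60 + 12 = 1091.
1091 mod 720 = 371 minutes = 6:11.
Now compute the angle at 6:11:
Hour hand: 6 x 30 + 11 x 0.5 = 185.5 degrees
Minute hand: 11 x 6 = 66 degrees
Difference: |185.5 - 66| = 119.5 degrees
The angle is 119.5 degrees

Final answer: 119.5 degrees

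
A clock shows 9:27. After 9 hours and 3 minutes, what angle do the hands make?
First find the time 9 hours and 3 minutes after 9:27.
Total minutes: 9 x 60 + 27 + 9 x 60 + 3 = 1110.
1110 mod 720 = 390 minutes = 6:30.
Now compute the angle at 6:30:
Hour hand: 6 x 30 + 30 x 0.5 = 195 degrees
Minute hand: 30 x 6 = 180 degrees
Difference: |195 - 180| = 15 degrees
The angle is 15 degrees

Final answer: 15 degrees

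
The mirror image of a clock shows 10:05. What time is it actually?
Reflection across the vertical (12-6) axis maps a hand at angle A degrees to (360 - A) degrees, which sends a reading of T minutes past 12:00 to (720 - T) minutes past 12:00.
Mirror reads 10:05 = 605 minutes past 12:00.
Actual time: (720 - 605) mod 720 = 115 minutes = 1:55.

Final answer: 1:55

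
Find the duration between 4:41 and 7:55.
From 4:41 to 7:55:
(7 x 60 + 55) - (4 x 60 + 41) = 475 - 281 = 194 minutes
= 3 hours and 14 minutes

Final answer: 3 hours and 14 minutes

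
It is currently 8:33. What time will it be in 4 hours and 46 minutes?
Starting time: 8:33
Adding 46 minutes to 33 minutes: 33 + 46 = 79 minutes = 1 hour and 19 minutes
Adding 4 hours: 8 + 4 + 1 (carry) = 13 - 12 = 1
Final time: 1:19

Final answer: 1:19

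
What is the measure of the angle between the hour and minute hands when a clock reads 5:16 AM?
Hour hand position: 5 x 30 + 16 x 0.5 = 158 degrees
Minute hand position: 16 x 6 = 96 degrees
Difference: |158 - 96| = 62 degrees
The angle between the hands is 62 degrees

Final answer: 62 degrees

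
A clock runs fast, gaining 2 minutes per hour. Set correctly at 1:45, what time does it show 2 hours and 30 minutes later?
For every 60 true minutes, the faulty clock advances 60 + 2 = 62 minutes.
True elapsed: 2 hours and 30 minutes = 150 minutes.
Faulty clock advances: 150 x 62/60 = 155 minutes (drift: 5 minutes ahead).
Shown time: 1:45 + 155 minutes = 4:20.

Final answer: 4:20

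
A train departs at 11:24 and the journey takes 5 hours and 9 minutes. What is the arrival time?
Starting time: 11:24
Adding 9 minutes to 24 minutes: 24 + 9 = 33 minutes
Adding 5 hours: 11 + 5 = 16 - 12 = 4
Final time: 4:33

Final answer: 4:33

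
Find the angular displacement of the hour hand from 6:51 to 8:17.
The hour hand moves 0.5 degrees per minute.
Time elapsed: 8:17 - 6:51 = 86 minutes
Angular displacement: 86 x 0.5 = 43 degrees

Final answer: 43 degrees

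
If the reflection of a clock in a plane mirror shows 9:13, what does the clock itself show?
Reflection across the vertical (12-6) axis maps a hand at angle A degrees to (360 - A) degrees, which sends a reading of T minutes past 12:00 to (720 - T) minutes past 12:00.
Mirror reads 9:13 = 553 minutes past 12:00.
Actual time: (720 - 553) mod 720 = 167 minutes = 2:47.

Final answer: 2:47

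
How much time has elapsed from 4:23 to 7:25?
From 4:23 to 7:25:
(7 x 60 + 25) - (4 x 60 + 23) = 445 - 263 = 182 minutes
= 3 hours and 2 minutes

Final answer: 3 hours and 2 minutes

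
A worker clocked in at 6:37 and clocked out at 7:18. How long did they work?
From 6:37 to 7:18:
(7 x 60 + 18) - (6 x 60 + 37) = 438 - 397 = 41 minutes
= 41 minutes

Final answer: 41 minutes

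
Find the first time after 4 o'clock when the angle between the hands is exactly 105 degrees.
At t minutes past 4:00, the hour hand is at 30 x 4 + 0.5t degrees and the minute hand is at 6t degrees.
The smaller angle between them is 105 degrees when |30H - 5.5t| = 105 or |30H - 5.5t| = 255.
With H = 4, solve 30 x 4 - 5.5t = +/- target for each target:
  t = (30 x 4 - 105) / 5.5 = 2.73
  t = (30 x 4 + 105) / 5.5 = 40.91
  t = (30 x 4 - 255) / 5.5 = -24.55 (outside (0, 60))
  t = (30 x 4 + 255) / 5.5 = 68.18 (outside (0, 60))
Valid solutions in (0, 60): {2.73, 40.91} minutes.
The first occurrence is t = 2.73 minutes.
The hands form a 105-degree angle at 2.73 minutes past 4:00.

Final answer: 2.73 minutes past 4:00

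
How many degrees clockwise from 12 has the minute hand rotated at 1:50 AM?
The minute hand moves 6 degrees per minute.
At 1:50: 50 x 6 = 300 degrees

Final answer: 300 degrees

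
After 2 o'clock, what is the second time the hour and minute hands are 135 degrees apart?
At t minutes past 2:00, the hour hand is at 30 x 2 + 0.5t degrees and the minute hand is at 6t degrees.
The smaller angle between them is 135 degrees when |30H - 5.5t| = 135 or |30H - 5.5t| = 225.
With H = 2, solve 30 x 2 - 5.5t = +/- target for each target:
  t = (30 x 2 - 135) / 5.5 = -13.64 (outside (0, 60))
  t = (30 x 2 + 135) / 5.5 = 35.45
  t = (30 x 2 - 225) / 5.5 = -30 (outside (0, 60))
  t = (30 x 2 + 225) / 5.5 = 51.82
Valid solutions in (0, 60): {35.45, 51.82} minutes.
The second occurrence is t = 51.82 minutes.
The hands form a 135-degree angle at 51.82 minutes past 2:00.

Final answer: 51.82 minutes past 2:00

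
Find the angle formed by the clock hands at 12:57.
Hour hand position: 0 x 30 + 57 x 0.5 = 28.5 degrees
Minute hand position: 57 x 6 = 342 degrees
Difference: |28.5 - 342| = 313.5 degrees
Since 313.5 > 180, the smaller angle is 360 - 313.5 = 46.5 degrees

Final answer: 46.5 degrees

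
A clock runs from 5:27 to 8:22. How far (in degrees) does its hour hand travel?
The hour hand moves 0.5 degrees per minute.
Time elapsed: 8:22 - 5:27 = 175 minutes
Angular displacement: 175 x 0.5 = 87.5 degrees

Final answer: 87.5 degrees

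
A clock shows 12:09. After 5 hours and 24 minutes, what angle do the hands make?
First find the time 5 hours and 24 minutes after 12:09.
Total minutes: 12 x 60 + 9 + 5 x 60 + 24 = 1053.
1053 mod 720 = 333 minutes = 5:33.
Now compute the angle at 5:33:
Hour hand: 5 x 30 + 33 x 0.5 = 166.5 degrees
Minute hand: 33 x 6 = 198 degrees
Difference: |166.5 - 198| = 31.5 degrees
The angle is 31.5 degrees

Final answer: 31.5 degrees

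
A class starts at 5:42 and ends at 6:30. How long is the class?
From 5:42 to 6:30:
(6 x 60 + 30) - (5 x 60 + 42) = 390 - 342 = 48 minutes
= 48 minutes

Final answer: 48 minutes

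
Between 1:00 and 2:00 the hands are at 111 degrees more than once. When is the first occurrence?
At t minutes past 1:00, the hour hand is at 30 x 1 + 0.5t degrees and the minute hand is at 6t degrees.
The smaller angle between them is 111 degrees when |30H - 5.5t| = 111 or |30H - 5.5t| = 249.
With H = 1, solve 30 x 1 - 5.5t = +/- target for each target:
  t = (30 x 1 - 111) / 5.5 = -14.73 (outside (0, 60))
  t = (30 x 1 + 111) / 5.5 = 25.64
  t = (30 x 1 - 249) / 5.5 = -39.82 (outside (0, 60))
  t = (30 x 1 + 249) / 5.5 = 50.73
Valid solutions in (0, 60): {25.64, 50.73} minutes.
The first occurrence is t = 25.64 minutes.
The hands form a 111-degree angle at 25.64 minutes past 1:00.

Final answer: 25.64 minutes past 1:00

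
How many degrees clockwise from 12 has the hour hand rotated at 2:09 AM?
The hour hand moves 30 degrees per hour and 0.5 degrees per minute.
At 2:09: (2) x 30 + 9 x 0.5 = 60 + 4.5 = 64.5 degrees

Final answer: 64.5 degrees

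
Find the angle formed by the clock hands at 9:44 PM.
Hour hand position: 9 x 30 + 44 x 0.5 = 292 degrees
Minute hand position: 44 x 6 = 264 degrees
Difference: |292 - 264| = 28 degrees
The angle between the hands is 28 degrees

Final answer: 28 degrees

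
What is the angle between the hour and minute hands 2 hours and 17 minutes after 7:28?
First find the time 2 hours and 17 minutes after 7:28.
Total minutes: 7 x 60 + 28 + 2 x 60 + 17 = 585.
585 mod 720 = 585 minutes = 9:45.
Now compute the angle at 9:45:
Hour hand: 9 x 30 + 45 x 0.5 = 292.5 degrees
Minute hand: 45 x 6 = 270 degrees
Difference: |292.5 - 270| = 22.5 degrees
The angle is 22.5 degrees

Final answer: 22.5 degrees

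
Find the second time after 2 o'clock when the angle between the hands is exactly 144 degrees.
At t minutes past 2:00, the hour hand is at 30 x 2 + 0.5t degrees and the minute hand is at 6t degrees.
The smaller angle between them is 144 degrees when |30H - 5.5t| = 144 or |30H - 5.5t| = 216.
With H = 2, solve 30 x 2 - 5.5t = +/- target for each target:
  t = (30 x 2 - 144) / 5.5 = -15.27 (outside (0, 60))
  t = (30 x 2 + 144) / 5.5 = 37.09
  t = (30 x 2 - 216) / 5.5 = -28.36 (outside (0, 60))
  t = (30 x 2 + 216) / 5.5 = 50.18
Valid solutions in (0, 60): {37.09, 50.18} minutes.
The second occurrence is t = 50.18 minutes.
The hands form a 144-degree angle at 50.18 minutes past 2:00.

Final answer: 50.18 minutes past 2:00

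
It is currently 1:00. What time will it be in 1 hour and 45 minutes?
Starting time: 1:00
Adding 45 minutes to 0 minutes: 0 + 45 = 45 minutes
Adding 1 hour: 1 + 1 = 2
Final time: 2:45

Final answer: 2:45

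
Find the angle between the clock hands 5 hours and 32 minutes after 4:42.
First find the time 5 hours and 32 minutes after 4:42.
Total minutes: 4 x 60 + 42 + 5 x 60 + 32 = 614.
614 mod 720 = 614 minutes = 10:14.
Now compute the angle at 10:14:
Hour hand: 10 x 30 + 14 x 0.5 = 307 degrees
Minute hand: 14 x 6 = 84 degrees
Difference: |307 - 84| = 223 degrees
Smaller angle: 360 - 223 = 137 degrees

Final answer: 137 degrees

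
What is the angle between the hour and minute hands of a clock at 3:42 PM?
Hour hand position: 3 x 30 + 42 x 0.5 = 111 degrees
Minute hand position: 42 x 6 = 252 degrees
Difference: |111 - 252| = 141 degrees
The angle between the hands is 141 degrees

Final answer: 141 degrees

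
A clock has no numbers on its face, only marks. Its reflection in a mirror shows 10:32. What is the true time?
Reflection across the vertical (12-6) axis maps a hand at angle A degrees to (360 - A) degrees, which sends a reading of T minutes past 12:00 to (720 - T) minutes past 12:00.
Mirror reads 10:32 = 632 minutes past 12:00.
Actual time: (720 - 632) mod 720 = 88 minutes = 1:28.

Final answer: 1:28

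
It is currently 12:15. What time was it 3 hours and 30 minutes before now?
Starting time: 12:15 = 15 total minutes past 12:00
Subtracting: 3 hours and 30 minutes = 210 minutes
15 - 210 = -195 (negative, add 12 hours = 720) = 525 minutes
= 8 hours and 45 minutes past 12:00 = 8:45

Final answer: 8:45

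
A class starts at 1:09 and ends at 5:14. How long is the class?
From 1:09 to 5:14:
(5 x 60 + 14) - (1 x 60 + 9) = 314 - 69 = 245 minutes
= 4 hours and 5 minutes

Final answer: 4 hours and 5 minutes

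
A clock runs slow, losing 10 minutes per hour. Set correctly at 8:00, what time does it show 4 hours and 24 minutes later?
For every 60 true minutes, the faulty clock advances 60 - 10 = 50 minutes.
True elapsed: 4 hours and 24 minutes = 264 minutes.
Faulty clock advances: 264 x 50/60 = 220 minutes (drift: 44 minutes behind).
Shown time: 8:00 + 220 minutes = 11:40.

Final answer: 11:40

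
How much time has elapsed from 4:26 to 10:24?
From 4:26 to 10:24:
(10 x 60 + 24) - (4 x 60 + 26) = 624 - 266 = 358 minutes
= 5 hours and 58 minutes

Final answer: 5 hours and 58 minutes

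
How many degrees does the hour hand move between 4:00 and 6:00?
The hour hand moves 0.5 degrees per minute.
Time elapsed: 6:00 - 4:00 = 120 minutes
Angular displacement: 120 x 0.5 = 60 degrees

Final answer: 60 degrees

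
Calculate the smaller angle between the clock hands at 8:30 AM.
Hour hand position: 8 x 30 + 30 x 0.5 = 255 degrees
Minute hand position: 30 x 6 = 180 degrees
Difference: |255 - 180| = 75 degrees
The angle between the hands is 75 degrees

Final answer: 75 degrees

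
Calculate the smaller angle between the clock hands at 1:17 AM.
Hour hand position: 1 x 30 + 17 x 0.5 = 38.5 degrees
Minute hand position: 17 x 6 = 102 degrees
Difference: |38.5 - 102| = 63.5 degrees
The angle between the hands is 63.5 degrees

Final answer: 63.5 degrees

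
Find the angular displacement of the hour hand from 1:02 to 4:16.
The hour hand moves 0.5 degrees per minute.
Time elapsed: 4:16 - 1:02 = 194 minutes
Angular displacement: 194 x 0.5 = 97 degrees

Final answer: 97 degrees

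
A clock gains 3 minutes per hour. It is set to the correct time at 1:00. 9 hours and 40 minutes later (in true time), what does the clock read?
For every 60 true minutes, the faulty clock advances 60 + 3 = 63 minutes.
True elapsed: 9 hours and 40 minutes = 580 minutes.
Faulty clock advances: 580 x 63/60 = 609 minutes (drift: 29 minutes ahead).
Shown time: 1:00 + 609 minutes = 11:09.

Final answer: 11:09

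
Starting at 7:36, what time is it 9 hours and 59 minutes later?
Starting time: 7:36
Adding 59 minutes to 36 minutes: 36 + 59 = 95 minutes = 1 hour and 35 minutes
Adding 9 hours: 7 + 9 + 1 (carry) = 17 - 12 = 5
Final time: 5:35

Final answer: 5:35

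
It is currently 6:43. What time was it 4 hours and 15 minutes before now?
Starting time: 6:43 = 403 total minutes past 12:00
Subtracting: 4 hours and 15 minutes = 255 minutes
403 - 255 = 148 minutes
= 2 hours and 28 minutes past 12:00 = 2:28

Final answer: 2:28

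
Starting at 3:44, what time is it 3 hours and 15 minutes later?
Starting time: 3:44
Adding 15 minutes to 44 minutes: 44 + 15 = 59 minutes
Adding 3 hours: 3 + 3 = 6
Final time: 6:59

Final answer: 6:59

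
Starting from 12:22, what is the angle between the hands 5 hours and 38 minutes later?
First find the time 5 hours and 38 minutes after 12:22.
Total minutes: 12 x 60 + 22 + 5 x 60 + 38 = 1080.
1080 mod 720 = 360 minutes = 6:00.
Now compute the angle at 6:00:
Hour hand: 6 x 30 + 0 x 0.5 = 180 degrees
Minute hand: 0 x 6 = 0 degrees
Difference: |180 - 0| = 180 degrees
The angle is 180 degrees

Final answer: 180 degrees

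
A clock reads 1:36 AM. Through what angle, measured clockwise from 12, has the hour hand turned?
The hour hand moves 30 degrees per hour and 0.5 degrees per minute.
At 1:36: (1) x 30 + 36 x 0.5 = 30 + 18 = 48 degrees

Final answer: 48 degrees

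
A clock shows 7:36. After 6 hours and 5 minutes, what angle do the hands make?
First find the time 6 hours and 5 minutes after 7:36.
Total minutes: 7 x 60 + 36 + 6 x 60 + 5 = 821.
821 mod 720 = 101 minutes = 1:41.
Now compute the angle at 1:41:
Hour hand: 1 x 30 + 41 x 0.5 = 50.5 degrees
Minute hand: 41 x 6 = 246 degrees
Difference: |50.5 - 246| = 195.5 degrees
Smaller angle: 360 - 195.5 = 164.5 degrees

Final answer: 164.5 degrees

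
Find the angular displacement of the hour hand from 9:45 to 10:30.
The hour hand moves 0.5 degrees per minute.
Time elapsed: 10:30 - 9:45 = 45 minutes
Angular displacement: 45 x 0.5 = 22.5 degrees

Final answer: 22.5 degrees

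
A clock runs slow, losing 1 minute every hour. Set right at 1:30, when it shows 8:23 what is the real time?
For every 60 true minutes, the faulty clock advances 59 minutes, so 1 faulty-clock minute corresponds to 60/59 true minutes.
From 1:30 to 8:23 on the faulty dial is 413 minutes.
True elapsed: 413 x 60/59 = 420 minutes = 7 hours.
True time: 1:30 + 7 hours = 8:30.

Final answer: 8:30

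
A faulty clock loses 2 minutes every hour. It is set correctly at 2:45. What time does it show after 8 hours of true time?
For every 60 true minutes, the faulty clock advances 60 - 2 = 58 minutes.
True elapsed: 8 hours = 480 minutes.
Faulty clock advances: 480 x 58/60 = 464 minutes (drift: 16 minutes behind).
Shown time: 2:45 + 464 minutes = 10:29.

Final answer: 10:29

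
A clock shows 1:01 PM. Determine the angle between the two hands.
Hour hand position: 1 x 30 + 1 x 0.5 = 30.5 degrees
Minute hand position: 1 x 6 = 6 degrees
Difference: |30.5 - 6| = 24.5 degrees
The angle between the hands is 24.5 degrees

Final answer: 24.5 degrees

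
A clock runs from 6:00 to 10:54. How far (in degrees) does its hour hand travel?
The hour hand moves 0.5 degrees per minute.
Time elapsed: 10:54 - 6:00 = 294 minutes
Angular displacement: 294 x 0.5 = 147 degrees

Final answer: 147 degrees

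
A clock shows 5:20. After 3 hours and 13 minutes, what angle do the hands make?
First find the time 3 hours and 13 minutes after 5:20.
Total minutes: 5 x 60 + 20 + 3 x 60 + 13 = 513.
513 mod 720 = 513 minutes = 8:33.
Now compute the angle at 8:33:
Hour hand: 8 x 30 + 33 x 0.5 = 256.5 degrees
Minute hand: 33 x 6 = 198 degrees
Difference: |256.5 - 198| = 58.5 degrees
The angle is 58.5 degrees

Final answer: 58.5 degrees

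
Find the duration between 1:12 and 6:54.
From 1:12 to 6:54:
(6 x 60 + 54) - (1 x 60 + 12) = 414 - 72 = 342 minutes
= 5 hours and 42 minutes

Final answer: 5 hours and 42 minutes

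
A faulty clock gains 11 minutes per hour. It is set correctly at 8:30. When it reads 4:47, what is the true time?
For every 60 true minutes, the faulty clock advances 71 minutes, so 1 faulty-clock minute corresponds to 60/71 true minutes.
From 8:30 to 4:47 on the faulty dial is 497 minutes.
True elapsed: 497 x 60/71 = 420 minutes = 7 hours.
True time: 8:30 + 7 hours = 3:30.

Final answer: 3:30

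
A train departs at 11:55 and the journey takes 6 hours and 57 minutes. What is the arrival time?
Starting time: 11:55
Adding 57 minutes to 55 minutes: 55 + 57 = 112 minutes = 1 hour and 52 minutes
Adding 6 hours: 11 + 6 + 1 (carry) = 18 - 12 = 6
Final time: 6:52

Final answer: 6:52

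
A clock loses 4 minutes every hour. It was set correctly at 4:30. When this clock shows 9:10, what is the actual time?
For every 60 true minutes, the faulty clock advances 56 minutes, so 1 faulty-clock minute corresponds to 60/56 true minutes.
From 4:30 to 9:10 on the faulty dial is 280 minutes.
True elapsed: 280 x 60/56 = 300 minutes = 5 hours.
True time: 4:30 + 5 hours = 9:30.

Final answer: 9:30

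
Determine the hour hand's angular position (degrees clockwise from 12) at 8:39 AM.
The hour hand moves 30 degrees per hour and 0.5 degrees per minute.
At 8:39: (8) x 30 + 39 x 0.5 = 240 + 19.5 = 259.5 degrees

Final answer: 259.5 degrees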